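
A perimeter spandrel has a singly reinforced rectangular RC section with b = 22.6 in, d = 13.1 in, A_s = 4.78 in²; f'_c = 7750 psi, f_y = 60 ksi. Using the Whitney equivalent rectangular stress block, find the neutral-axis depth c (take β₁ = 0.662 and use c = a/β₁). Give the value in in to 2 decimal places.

T = A_s f_y = 4.78 × 60 = 286.8 kips.
a = T/(0.85 f'_c b) = 286.8/(0.85 × 7.75 × 22.6) = 1.9264 in.
With β₁ = 0.662, c = a/β₁ = 1.9264/0.662 = 2.91 in.

c ≈ 2.91 in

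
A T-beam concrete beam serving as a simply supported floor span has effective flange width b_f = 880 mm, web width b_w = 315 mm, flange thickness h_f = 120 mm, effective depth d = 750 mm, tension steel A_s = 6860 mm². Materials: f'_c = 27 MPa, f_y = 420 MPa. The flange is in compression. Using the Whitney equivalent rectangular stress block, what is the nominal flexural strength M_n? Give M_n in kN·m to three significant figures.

M_n ≈ 1950 kN·m

Tension: T = A_s f_y = 6860 × 420 = 2881200 N.
Try a within the flange: a = T/(0.85 f'_c b_f) = 2881200/(0.85 × 27 × 880) = 142.66 mm.
a = 142.66 > h_f = 120 mm: the block extends into the web. Split into flange-overhang and web parts.
C_f = 0.85 f'_c (b_f − b_w) h_f = 0.85 × 27 × (880 − 315) × 120 = 1556010 N.
Remaining web compression depth: a_w = (T − C_f)/(0.85 f'_c b_w) = (2881200 − 1556010)/(0.85 × 27 × 315) = 183.31 mm.
M_n = C_f(d − h_f/2) + (T − C_f)(d − a_w/2) = 1556010 × (750 − 60) + 1325190 × (750 − 91.655) = 1073.65 + 872.43 = 1946.08 × 10⁶ N·mm.
M_n = 1946.08 kN·m.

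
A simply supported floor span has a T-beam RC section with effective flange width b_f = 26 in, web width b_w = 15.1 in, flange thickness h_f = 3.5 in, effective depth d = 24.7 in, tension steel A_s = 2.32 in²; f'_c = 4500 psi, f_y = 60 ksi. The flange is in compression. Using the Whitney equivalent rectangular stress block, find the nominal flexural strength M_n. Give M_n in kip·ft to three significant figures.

M_n ≈ 278 kip·ft

Tension: T = A_s f_y = 2.32 × 60 = 139.2 kips.
Try a within the flange: a = T/(0.85 f'_c b_f) = 139.2/(0.85 × 4.5 × 26) = 1.400 in.
Since a = 1.400 ≤ h_f = 3.5 in, the stress block lies entirely in the flange; analyse as a rectangular beam of width b_f.
M_n = T(d − a/2) = 139.2 × (24.7 − 0.7) = 3340.8 kip·in.
M_n = 3340.8/12 = 278.40 kip·ft.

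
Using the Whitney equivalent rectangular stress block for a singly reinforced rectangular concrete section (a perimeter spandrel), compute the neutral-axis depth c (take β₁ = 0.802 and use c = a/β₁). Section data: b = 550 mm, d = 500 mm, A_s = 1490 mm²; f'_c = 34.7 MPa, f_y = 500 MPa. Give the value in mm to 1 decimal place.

c ≈ 57.3 mm

T = A_s f_y = 1490 × 500 = 745000 N = 745 kN.
Setting C = 0.85 f'_c a b equal to T: a = 745000/(0.85 × 34.7 × 550) = 45.925 mm.
With β₁ = 0.802, c = a/β₁ = 45.925/0.802 = 57.3 mm.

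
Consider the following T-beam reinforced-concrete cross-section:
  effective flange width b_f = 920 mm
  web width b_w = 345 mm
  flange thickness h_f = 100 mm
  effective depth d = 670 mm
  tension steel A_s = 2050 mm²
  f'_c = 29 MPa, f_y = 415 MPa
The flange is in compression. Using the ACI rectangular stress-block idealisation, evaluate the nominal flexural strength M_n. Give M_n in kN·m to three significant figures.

M_n ≈ 554 kN·m

Tension: T = A_s f_y = 2050 × 415 = 850750 N.
Try a within the flange: a = T/(0.85 f'_c b_f) = 850750/(0.85 × 29 × 920) = 37.51 mm.
Since a = 37.51 ≤ h_f = 100 mm, the stress block lies entirely in the flange; analyse as a rectangular beam of width b_f.
M_n = T(d − a/2) = 850750 × (670 − 18.755) = 554.05 × 10⁶ N·mm.
M_n = 554.05 kN·m.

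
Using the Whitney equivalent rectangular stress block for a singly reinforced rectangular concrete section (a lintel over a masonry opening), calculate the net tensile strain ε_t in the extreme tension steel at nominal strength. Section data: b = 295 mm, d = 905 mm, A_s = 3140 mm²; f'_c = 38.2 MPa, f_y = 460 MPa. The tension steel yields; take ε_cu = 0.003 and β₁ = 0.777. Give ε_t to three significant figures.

a = A_s f_y/(0.85 f'_c b) = 150.79 mm.
β₁ = 0.777, so c = a/β₁ = 150.79/0.777 = 194.07 mm.
From the linear strain diagram with ε_cu = 0.003: ε_t = 0.003 (d − c)/c = 0.003 × (905 − 194.07)/194.07 = 0.0110.
Since ε_t ≥ 0.005, the section is tension-controlled.

ε_t ≈ 0.0110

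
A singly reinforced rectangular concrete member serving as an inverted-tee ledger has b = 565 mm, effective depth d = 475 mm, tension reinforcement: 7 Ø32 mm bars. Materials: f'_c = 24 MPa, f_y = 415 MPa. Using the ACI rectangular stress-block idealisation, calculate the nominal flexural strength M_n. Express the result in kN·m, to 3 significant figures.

A_s = 7 × 804 = 5628 mm².
T = A_s f_y = 5628 × 415 = 2335620 N = 2335.62 kN.
From C = T: a = T/(0.85 f'_c b) = 2335620/(0.85 × 24 × 565) = 202.64 mm.
M_n = T(d − a/2) = 2335.62 kN × (475 − 101.32) mm = 872.77 kN·m.

M_n ≈ 873 kN·m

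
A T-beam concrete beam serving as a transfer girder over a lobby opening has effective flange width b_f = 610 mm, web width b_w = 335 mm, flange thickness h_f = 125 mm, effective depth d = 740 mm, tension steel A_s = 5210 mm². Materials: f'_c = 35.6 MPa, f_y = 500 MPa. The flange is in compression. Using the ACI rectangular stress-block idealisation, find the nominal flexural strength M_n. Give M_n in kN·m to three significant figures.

M_n ≈ 1740 kN·m

Tension: T = A_s f_y = 5210 × 500 = 2605000 N.
Try a within the flange: a = T/(0.85 f'_c b_f) = 2605000/(0.85 × 35.6 × 610) = 141.13 mm.
a = 141.13 > h_f = 125 mm: the block extends into the web. Split into flange-overhang and web parts.
C_f = 0.85 f'_c (b_f − b_w) h_f = 0.85 × 35.6 × (610 − 335) × 125 = 1040188 N.
Remaining web compression depth: a_w = (T − C_f)/(0.85 f'_c b_w) = (2605000 − 1040188)/(0.85 × 35.6 × 335) = 154.36 mm.
M_n = C_f(d − h_f/2) + (T − C_f)(d − a_w/2) = 1040188 × (740 − 62.5) + 1564812 × (740 − 77.18) = 704.73 + 1037.19 = 1741.92 × 10⁶ N·mm.
M_n = 1741.92 kN·m.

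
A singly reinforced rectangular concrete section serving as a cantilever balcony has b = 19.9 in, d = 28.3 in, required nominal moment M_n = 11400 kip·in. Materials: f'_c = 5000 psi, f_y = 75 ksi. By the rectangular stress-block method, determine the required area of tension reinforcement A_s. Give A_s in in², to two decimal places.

A_s ≈ 5.92 in²

From M_n = 0.85 f'_c a b (d − a/2):
a = d − √(d² − 2M_n/(0.85 f'_c b)) = 28.3 − √(28.3² − 2 × 11400/(0.85 × 5 × 19.9)) = 5.250 in.
A_s = 0.85 f'_c a b / f_y = 0.85 × 5 × 5.250 × 19.9 / 75 = 5.920 in².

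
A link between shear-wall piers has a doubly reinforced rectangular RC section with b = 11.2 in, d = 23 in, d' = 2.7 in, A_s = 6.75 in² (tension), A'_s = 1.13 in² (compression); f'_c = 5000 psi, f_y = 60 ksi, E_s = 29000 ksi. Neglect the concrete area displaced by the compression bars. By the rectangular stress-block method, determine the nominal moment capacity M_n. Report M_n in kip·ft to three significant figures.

Assume both steels yield.
a = (A_s − A'_s) f_y/(0.85 f'_c b) = (6.75 − 1.13) × 60/(0.85 × 5 × 11.2) = 7.084 in.
c = a/β₁ = 7.084/0.8 = 8.855 in; ε'_s = 0.003(c − d')/c = 0.0021 ≥ ε_y = 0.0021, so the compression steel yields.
M_n = (A_s − A'_s) f_y (d − a/2) + A'_s f_y (d − d') = 337.2 × (23 − 3.542) + 67.8 × (23 − 2.7) = 6561.2 + 1376.3 = 7937.5 kip·in = 7937.5/12 = 661.46 kip·ft.

M_n ≈ 661 kip·ft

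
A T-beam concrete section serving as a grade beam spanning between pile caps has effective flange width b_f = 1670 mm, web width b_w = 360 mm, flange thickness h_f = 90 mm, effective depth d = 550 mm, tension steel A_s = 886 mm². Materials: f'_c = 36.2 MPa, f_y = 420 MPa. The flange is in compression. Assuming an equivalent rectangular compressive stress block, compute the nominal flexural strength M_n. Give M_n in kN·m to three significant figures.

M_n ≈ 203 kN·m

Tension: T = A_s f_y = 886 × 420 = 372120 N.
Try a within the flange: a = T/(0.85 f'_c b_f) = 372120/(0.85 × 36.2 × 1670) = 7.24 mm.
Since a = 7.24 ≤ h_f = 90 mm, the stress block lies entirely in the flange; analyse as a rectangular beam of width b_f.
M_n = T(d − a/2) = 372120 × (550 − 3.62) = 203.32 × 10⁶ N·mm.
M_n = 203.32 kN·m.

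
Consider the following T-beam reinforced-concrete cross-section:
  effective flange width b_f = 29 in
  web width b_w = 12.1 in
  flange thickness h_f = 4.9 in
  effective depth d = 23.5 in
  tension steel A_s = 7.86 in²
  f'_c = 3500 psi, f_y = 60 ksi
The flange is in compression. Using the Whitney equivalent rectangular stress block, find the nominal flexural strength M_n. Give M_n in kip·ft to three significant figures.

M_n ≈ 815 kip·ft

Tension: T = A_s f_y = 7.86 × 60 = 471.6 kips.
Try a within the flange: a = T/(0.85 f'_c b_f) = 471.6/(0.85 × 3.5 × 29) = 5.466 in.
a = 5.466 > h_f = 4.9 in: the block extends into the web. Split into flange-overhang and web parts.
C_f = 0.85 f'_c (b_f − b_w) h_f = 0.85 × 3.5 × (29 − 12.1) × 4.9 = 246.4 kips.
Remaining web compression depth: a_w = (T − C_f)/(0.85 f'_c b_w) = (471.6 − 246.4)/(0.85 × 3.5 × 12.1) = 6.256 in.
M_n = C_f(d − h_f/2) + (T − C_f)(d − a_w/2) = 246.4 × (23.5 − 2.45) + 225.2 × (23.5 − 3.128) = 5186.7 + 4587.8 = 9774.5 kip·in.
M_n = 9774.5/12 = 814.54 kip·ft.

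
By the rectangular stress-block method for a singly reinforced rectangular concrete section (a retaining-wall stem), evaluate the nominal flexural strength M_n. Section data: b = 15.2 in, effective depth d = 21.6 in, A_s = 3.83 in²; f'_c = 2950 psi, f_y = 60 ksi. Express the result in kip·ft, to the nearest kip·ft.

M_n ≈ 356 kip·ft

T = A_s f_y = 3.83 × 60 = 229.8 kips.
a = T/(0.85 f'_c b) = 229.8/(0.85 × 2.95 × 15.2) = 6.029 in.
M_n = T(d − a/2) = 229.8 × (21.6 − 3.0145) = 4270.9 kip·in = 4270.9/12 = 355.91 kip·ft.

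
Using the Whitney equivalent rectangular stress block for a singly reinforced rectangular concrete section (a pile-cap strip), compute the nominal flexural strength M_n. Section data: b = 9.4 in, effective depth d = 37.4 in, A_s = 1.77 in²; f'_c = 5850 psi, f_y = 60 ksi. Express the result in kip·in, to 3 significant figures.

T = A_s f_y = 1.77 × 60 = 106.2 kips.
a = T/(0.85 f'_c b) = 106.2/(0.85 × 5.85 × 9.4) = 2.272 in.
M_n = T(d − a/2) = 106.2 × (37.4 − 1.136) = 3851.2 kip·in.

M_n ≈ 3850 kip·in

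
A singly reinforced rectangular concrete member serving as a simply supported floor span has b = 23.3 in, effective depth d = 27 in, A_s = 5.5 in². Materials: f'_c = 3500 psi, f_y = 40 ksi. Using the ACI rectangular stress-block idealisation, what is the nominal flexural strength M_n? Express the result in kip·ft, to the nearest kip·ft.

T = A_s f_y = 5.5 × 40 = 220 kips.
a = T/(0.85 f'_c b) = 220/(0.85 × 3.5 × 23.3) = 3.174 in.
M_n = T(d − a/2) = 220 × (27 − 1.587) = 5590.9 kip·in = 5590.9/12 = 465.91 kip·ft.

M_n ≈ 466 kip·ft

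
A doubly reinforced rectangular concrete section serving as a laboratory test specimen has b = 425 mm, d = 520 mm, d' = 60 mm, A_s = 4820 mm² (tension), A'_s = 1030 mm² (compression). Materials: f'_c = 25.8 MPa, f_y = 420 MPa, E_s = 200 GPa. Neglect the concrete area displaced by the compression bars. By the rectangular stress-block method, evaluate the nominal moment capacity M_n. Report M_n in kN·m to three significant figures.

M_n ≈ 891 kN·m

Assume both tension and compression steel yield.
Net tension couple steel: A_s − A'_s = 3790 mm².
a = (A_s − A'_s) f_y / (0.85 f'_c b) = 1591800/(0.85 × 25.8 × 425) = 170.79 mm.
c = a/β₁ = 170.79/0.85 = 200.93 mm; ε'_s = 0.003(c − d')/c = 0.0021 ≥ f_y/E_s = 0.0021, so compression steel does yield.
M_n = (A_s − A'_s) f_y (d − a/2) + A'_s f_y (d − d') = [1591800 × (520 − 85.395) + 432600 × (520 − 60)] × 10⁻⁶ = 691.80 + 199.00 = 890.80 kN·m.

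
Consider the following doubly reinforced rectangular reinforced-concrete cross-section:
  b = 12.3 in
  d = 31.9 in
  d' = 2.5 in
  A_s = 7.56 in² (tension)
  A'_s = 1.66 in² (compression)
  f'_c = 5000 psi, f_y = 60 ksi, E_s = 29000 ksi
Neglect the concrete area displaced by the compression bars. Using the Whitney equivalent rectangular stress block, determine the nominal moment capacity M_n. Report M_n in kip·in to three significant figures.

M_n ≈ 13000 kip·in

Assume both steels yield.
a = (A_s − A'_s) f_y/(0.85 f'_c b) = (7.56 − 1.66) × 60/(0.85 × 5 × 12.3) = 6.772 in.
c = a/β₁ = 6.772/0.8 = 8.465 in; ε'_s = 0.003(c − d')/c = 0.0021 ≥ ε_y = 0.0021, so the compression steel yields.
M_n = (A_s − A'_s) f_y (d − a/2) + A'_s f_y (d − d') = 354 × (31.9 − 3.386) + 99.6 × (31.9 − 2.5) = 10094.0 + 2928.2 = 13022.2 kip·in.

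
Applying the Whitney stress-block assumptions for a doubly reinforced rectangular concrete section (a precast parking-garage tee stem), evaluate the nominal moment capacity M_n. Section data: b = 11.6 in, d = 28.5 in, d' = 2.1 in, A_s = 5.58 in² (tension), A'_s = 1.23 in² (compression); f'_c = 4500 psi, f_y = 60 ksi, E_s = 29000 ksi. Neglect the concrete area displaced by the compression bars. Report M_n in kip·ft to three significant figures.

M_n ≈ 718 kip·ft

Assume both steels yield.
a = (A_s − A'_s) f_y/(0.85 f'_c b) = (5.58 − 1.23) × 60/(0.85 × 4.5 × 11.6) = 5.882 in.
c = a/β₁ = 5.882/0.825 = 7.130 in; ε'_s = 0.003(c − d')/c = 0.0021 ≥ ε_y = 0.0021, so the compression steel yields.
M_n = (A_s − A'_s) f_y (d − a/2) + A'_s f_y (d − d') = 261 × (28.5 − 2.941) + 73.8 × (28.5 − 2.1) = 6670.9 + 1948.3 = 8619.2 kip·in = 8619.2/12 = 718.27 kip·ft.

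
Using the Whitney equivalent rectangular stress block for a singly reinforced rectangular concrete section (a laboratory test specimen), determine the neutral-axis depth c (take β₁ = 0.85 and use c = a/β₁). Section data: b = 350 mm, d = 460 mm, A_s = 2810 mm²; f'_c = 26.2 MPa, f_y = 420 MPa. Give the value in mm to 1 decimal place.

T = A_s f_y = 2810 × 420 = 1180200 N = 1180.2 kN.
Setting C = 0.85 f'_c a b equal to T: a = 1180200/(0.85 × 26.2 × 350) = 151.414 mm.
With β₁ = 0.85, c = a/β₁ = 151.414/0.85 = 178.1 mm.

c ≈ 178.1 mm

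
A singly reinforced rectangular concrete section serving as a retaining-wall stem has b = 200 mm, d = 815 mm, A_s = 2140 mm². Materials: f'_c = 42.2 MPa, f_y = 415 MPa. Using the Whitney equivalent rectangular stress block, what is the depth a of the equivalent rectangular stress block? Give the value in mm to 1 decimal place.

T = A_s f_y = 2140 × 415 = 888100 N = 888.1 kN.
Setting C = 0.85 f'_c a b equal to T: a = 888100/(0.85 × 42.2 × 200) = 123.8 mm.

a ≈ 123.8 mm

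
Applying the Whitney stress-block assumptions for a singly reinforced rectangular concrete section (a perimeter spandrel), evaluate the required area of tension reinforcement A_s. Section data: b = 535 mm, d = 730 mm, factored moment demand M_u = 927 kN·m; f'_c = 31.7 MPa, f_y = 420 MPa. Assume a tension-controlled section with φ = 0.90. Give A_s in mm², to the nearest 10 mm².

A_s ≈ 3620 mm²

M_n = M_u/φ = 927/0.90 = 1030 kN·m.
With M_n = 0.85 f'_c a b (d − a/2), solve the quadratic for a:
a = d − √(d² − 2M_n/(0.85 f'_c b)) = 730 − √(730² − 2 × 1030×10⁶/(0.85 × 31.7 × 535)) = 105.50 mm.
A_s = 0.85 f'_c a b / f_y = 0.85 × 31.7 × 105.50 × 535 / 420 = 3621.1 mm².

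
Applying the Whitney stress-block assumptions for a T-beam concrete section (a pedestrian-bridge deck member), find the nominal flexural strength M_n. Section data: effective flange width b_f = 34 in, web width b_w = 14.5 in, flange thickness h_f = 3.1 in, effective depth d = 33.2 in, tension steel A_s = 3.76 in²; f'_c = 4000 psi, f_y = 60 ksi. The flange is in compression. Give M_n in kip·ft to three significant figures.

M_n ≈ 606 kip·ft

Tension: T = A_s f_y = 3.76 × 60 = 225.6 kips.
Try a within the flange: a = T/(0.85 f'_c b_f) = 225.6/(0.85 × 4 × 34) = 1.952 in.
Since a = 1.952 ≤ h_f = 3.1 in, the stress block lies entirely in the flange; analyse as a rectangular beam of width b_f.
M_n = T(d − a/2) = 225.6 × (33.2 − 0.976) = 7269.7 kip·in.
M_n = 7269.7/12 = 605.81 kip·ft.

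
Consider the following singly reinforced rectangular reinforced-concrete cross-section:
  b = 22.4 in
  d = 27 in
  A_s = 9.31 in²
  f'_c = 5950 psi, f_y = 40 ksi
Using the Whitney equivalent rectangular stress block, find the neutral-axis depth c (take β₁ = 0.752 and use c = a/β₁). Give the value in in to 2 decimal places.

T = A_s f_y = 9.31 × 40 = 372.4 kips.
a = T/(0.85 f'_c b) = 372.4/(0.85 × 5.95 × 22.4) = 3.2872 in.
With β₁ = 0.752, c = a/β₁ = 3.2872/0.752 = 4.37 in.

c ≈ 4.37 in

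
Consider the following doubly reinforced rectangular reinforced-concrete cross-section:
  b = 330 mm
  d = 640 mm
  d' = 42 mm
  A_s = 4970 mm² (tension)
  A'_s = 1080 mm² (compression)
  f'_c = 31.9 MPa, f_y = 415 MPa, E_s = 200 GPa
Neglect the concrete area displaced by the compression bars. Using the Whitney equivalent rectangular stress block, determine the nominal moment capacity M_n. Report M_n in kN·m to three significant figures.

M_n ≈ 1160 kN·m

Assume both tension and compression steel yield.
Net tension couple steel: A_s − A'_s = 3890 mm².
a = (A_s − A'_s) f_y / (0.85 f'_c b) = 1614350/(0.85 × 31.9 × 330) = 180.42 mm.
c = a/β₁ = 180.42/0.822 = 219.49 mm; ε'_s = 0.003(c − d')/c = 0.0024 ≥ f_y/E_s = 0.0021, so compression steel does yield.
M_n = (A_s − A'_s) f_y (d − a/2) + A'_s f_y (d − d') = [1614350 × (640 − 90.21) + 448200 × (640 − 42)] × 10⁻⁶ = 887.55 + 268.02 = 1155.57 kN·m.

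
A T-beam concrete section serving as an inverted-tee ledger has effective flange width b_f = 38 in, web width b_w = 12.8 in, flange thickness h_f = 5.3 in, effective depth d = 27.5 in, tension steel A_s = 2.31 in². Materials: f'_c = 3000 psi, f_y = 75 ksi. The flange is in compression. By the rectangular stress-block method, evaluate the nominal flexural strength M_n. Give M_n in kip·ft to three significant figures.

Tension: T = A_s f_y = 2.31 × 75 = 173.25 kips.
Try a within the flange: a = T/(0.85 f'_c b_f) = 173.25/(0.85 × 3 × 38) = 1.788 in.
Since a = 1.788 ≤ h_f = 5.3 in, the stress block lies entirely in the flange; analyse as a rectangular beam of width b_f.
M_n = T(d − a/2) = 173.25 × (27.5 − 0.894) = 4609.5 kip·in.
M_n = 4609.5/12 = 384.13 kip·ft.

M_n ≈ 384 kip·ft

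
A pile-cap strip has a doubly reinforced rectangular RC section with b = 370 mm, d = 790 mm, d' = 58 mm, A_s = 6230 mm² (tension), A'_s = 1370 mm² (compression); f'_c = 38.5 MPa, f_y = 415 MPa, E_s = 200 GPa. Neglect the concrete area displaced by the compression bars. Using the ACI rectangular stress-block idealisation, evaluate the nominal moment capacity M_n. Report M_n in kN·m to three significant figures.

M_n ≈ 1840 kN·m

Assume both tension and compression steel yield.
Net tension couple steel: A_s − A'_s = 4860 mm².
a = (A_s − A'_s) f_y / (0.85 f'_c b) = 2016900/(0.85 × 38.5 × 370) = 166.57 mm.
c = a/β₁ = 166.57/0.775 = 214.93 mm; ε'_s = 0.003(c − d')/c = 0.0022 ≥ f_y/E_s = 0.0021, so compression steel does yield.
M_n = (A_s − A'_s) f_y (d − a/2) + A'_s f_y (d − d') = [2016900 × (790 − 83.285) + 568550 × (790 − 58)] × 10⁻⁶ = 1425.37 + 416.18 = 1841.55 kN·m.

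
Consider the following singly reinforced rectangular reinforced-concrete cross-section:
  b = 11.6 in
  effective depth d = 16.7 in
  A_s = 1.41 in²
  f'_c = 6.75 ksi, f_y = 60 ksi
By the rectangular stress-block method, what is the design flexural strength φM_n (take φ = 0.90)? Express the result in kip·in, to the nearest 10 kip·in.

φM_n ≈ 1220 kip·in

T = A_s f_y = 1.41 × 60 = 84.6 kips.
a = T/(0.85 f'_c b) = 84.6/(0.85 × 6.75 × 11.6) = 1.271 in.
M_n = T(d − a/2) = 84.6 × (16.7 − 0.6355) = 1359.1 kip·in.
φM_n = 0.90 × 1359.1 = 1223.2 kip·in.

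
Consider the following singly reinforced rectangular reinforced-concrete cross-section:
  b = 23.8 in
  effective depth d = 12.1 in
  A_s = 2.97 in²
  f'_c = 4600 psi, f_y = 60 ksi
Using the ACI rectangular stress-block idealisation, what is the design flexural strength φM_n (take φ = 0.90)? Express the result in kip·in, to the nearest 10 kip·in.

T = A_s f_y = 2.97 × 60 = 178.2 kips.
a = T/(0.85 f'_c b) = 178.2/(0.85 × 4.6 × 23.8) = 1.915 in.
M_n = T(d − a/2) = 178.2 × (12.1 − 0.9575) = 1985.6 kip·in.
φM_n = 0.90 × 1985.6 = 1787.0 kip·in.

φM_n ≈ 1790 kip·in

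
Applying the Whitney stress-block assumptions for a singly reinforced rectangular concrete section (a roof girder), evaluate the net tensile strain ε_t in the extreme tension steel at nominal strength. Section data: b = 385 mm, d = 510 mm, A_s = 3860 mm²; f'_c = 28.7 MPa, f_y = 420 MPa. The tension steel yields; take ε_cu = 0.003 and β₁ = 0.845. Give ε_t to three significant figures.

ε_t ≈ 0.00449

a = A_s f_y/(0.85 f'_c b) = 172.61 mm.
β₁ = 0.845, so c = a/β₁ = 172.61/0.845 = 204.27 mm.
From the linear strain diagram with ε_cu = 0.003: ε_t = 0.003 (d − c)/c = 0.003 × (510 − 204.27)/204.27 = 0.00449.
ε_t is between 0.004 and 0.005 — transition zone.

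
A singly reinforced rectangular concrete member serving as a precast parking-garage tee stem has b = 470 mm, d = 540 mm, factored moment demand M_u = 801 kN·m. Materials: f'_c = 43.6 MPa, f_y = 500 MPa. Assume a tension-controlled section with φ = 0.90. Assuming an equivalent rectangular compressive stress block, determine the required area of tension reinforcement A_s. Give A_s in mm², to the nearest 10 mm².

M_n = M_u/φ = 801/0.90 = 890 kN·m.
With M_n = 0.85 f'_c a b (d − a/2), solve the quadratic for a:
a = d − √(d² − 2M_n/(0.85 f'_c b)) = 540 − √(540² − 2 × 890×10⁶/(0.85 × 43.6 × 470)) = 104.79 mm.
A_s = 0.85 f'_c a b / f_y = 0.85 × 43.6 × 104.79 × 470 / 500 = 3650.5 mm².

A_s ≈ 3650 mm²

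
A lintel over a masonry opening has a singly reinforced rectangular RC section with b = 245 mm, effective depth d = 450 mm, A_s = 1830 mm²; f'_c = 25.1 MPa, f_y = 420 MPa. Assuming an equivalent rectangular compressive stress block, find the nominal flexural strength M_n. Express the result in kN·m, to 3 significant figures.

M_n ≈ 289 kN·m

T = A_s f_y = 1830 × 420 = 768600 N = 768.6 kN.
From C = T: a = T/(0.85 f'_c b) = 768600/(0.85 × 25.1 × 245) = 147.04 mm.
M_n = T(d − a/2) = 768.6 kN × (450 − 73.52) mm = 289.36 kN·m.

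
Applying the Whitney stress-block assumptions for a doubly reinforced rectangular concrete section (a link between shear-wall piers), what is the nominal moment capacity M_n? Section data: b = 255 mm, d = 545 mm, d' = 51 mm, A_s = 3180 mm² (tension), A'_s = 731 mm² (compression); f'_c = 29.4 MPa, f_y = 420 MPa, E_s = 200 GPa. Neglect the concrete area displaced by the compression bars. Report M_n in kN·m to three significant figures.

Assume both tension and compression steel yield.
Net tension couple steel: A_s − A'_s = 2449 mm².
a = (A_s − A'_s) f_y / (0.85 f'_c b) = 1028580/(0.85 × 29.4 × 255) = 161.41 mm.
c = a/β₁ = 161.41/0.84 = 192.15 mm; ε'_s = 0.003(c − d')/c = 0.0022 ≥ f_y/E_s = 0.0021, so compression steel does yield.
M_n = (A_s − A'_s) f_y (d − a/2) + A'_s f_y (d − d') = [1028580 × (545 − 80.705) + 307020 × (545 − 51)] × 10⁻⁶ = 477.56 + 151.67 = 629.23 kN·m.

M_n ≈ 629 kN·m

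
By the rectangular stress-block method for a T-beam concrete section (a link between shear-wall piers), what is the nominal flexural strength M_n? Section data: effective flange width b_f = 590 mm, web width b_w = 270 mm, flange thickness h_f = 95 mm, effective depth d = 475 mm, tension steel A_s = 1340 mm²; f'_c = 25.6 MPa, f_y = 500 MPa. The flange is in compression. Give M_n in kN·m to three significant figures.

M_n ≈ 301 kN·m

Tension: T = A_s f_y = 1340 × 500 = 670000 N.
Try a within the flange: a = T/(0.85 f'_c b_f) = 670000/(0.85 × 25.6 × 590) = 52.19 mm.
Since a = 52.19 ≤ h_f = 95 mm, the stress block lies entirely in the flange; analyse as a rectangular beam of width b_f.
M_n = T(d − a/2) = 670000 × (475 − 26.095) = 300.77 × 10⁶ N·mm.
M_n = 300.77 kN·m.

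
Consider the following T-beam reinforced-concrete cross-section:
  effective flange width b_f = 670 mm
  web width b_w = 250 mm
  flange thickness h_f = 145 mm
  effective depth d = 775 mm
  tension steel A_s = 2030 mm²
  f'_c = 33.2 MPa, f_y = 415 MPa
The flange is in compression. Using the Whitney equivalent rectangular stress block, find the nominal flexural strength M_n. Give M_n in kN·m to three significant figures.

M_n ≈ 634 kN·m

Tension: T = A_s f_y = 2030 × 415 = 842450 N.
Try a within the flange: a = T/(0.85 f'_c b_f) = 842450/(0.85 × 33.2 × 670) = 44.56 mm.
Since a = 44.56 ≤ h_f = 145 mm, the stress block lies entirely in the flange; analyse as a rectangular beam of width b_f.
M_n = T(d − a/2) = 842450 × (775 − 22.28) = 634.13 × 10⁶ N·mm.
M_n = 634.13 kN·m.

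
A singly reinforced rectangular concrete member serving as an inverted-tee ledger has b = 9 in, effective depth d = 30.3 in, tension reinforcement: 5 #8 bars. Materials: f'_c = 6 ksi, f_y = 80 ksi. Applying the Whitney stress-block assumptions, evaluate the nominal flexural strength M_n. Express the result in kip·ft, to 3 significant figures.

A_s = 5 × 0.79 = 3.95 in².
T = A_s f_y = 3.95 × 80 = 316 kips.
a = T/(0.85 f'_c b) = 316/(0.85 × 6 × 9) = 6.885 in.
M_n = T(d − a/2) = 316 × (30.3 − 3.4425) = 8487.0 kip·in = 8487.0/12 = 707.25 kip·ft.

M_n ≈ 707 kip·ft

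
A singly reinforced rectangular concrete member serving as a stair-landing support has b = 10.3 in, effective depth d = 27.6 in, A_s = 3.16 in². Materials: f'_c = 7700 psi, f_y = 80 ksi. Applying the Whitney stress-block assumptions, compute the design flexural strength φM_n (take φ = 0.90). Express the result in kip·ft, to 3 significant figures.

φM_n ≈ 488 kip·ft

T = A_s f_y = 3.16 × 80 = 252.8 kips.
a = T/(0.85 f'_c b) = 252.8/(0.85 × 7.7 × 10.3) = 3.750 in.
M_n = T(d − a/2) = 252.8 × (27.6 − 1.875) = 6503.3 kip·in = 6503.3/12 = 541.94 kip·ft.
φM_n = 0.90 × 541.94 = 487.75 kip·ft.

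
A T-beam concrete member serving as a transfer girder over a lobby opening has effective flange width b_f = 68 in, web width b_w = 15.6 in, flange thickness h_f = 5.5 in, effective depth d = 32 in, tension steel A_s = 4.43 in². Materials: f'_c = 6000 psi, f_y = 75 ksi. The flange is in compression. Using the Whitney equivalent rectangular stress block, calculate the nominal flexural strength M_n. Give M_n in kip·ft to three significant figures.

Tension: T = A_s f_y = 4.43 × 75 = 332.25 kips.
Try a within the flange: a = T/(0.85 f'_c b_f) = 332.25/(0.85 × 6 × 68) = 0.958 in.
Since a = 0.958 ≤ h_f = 5.5 in, the stress block lies entirely in the flange; analyse as a rectangular beam of width b_f.
M_n = T(d − a/2) = 332.25 × (32 − 0.479) = 10472.9 kip·in.
M_n = 10472.9/12 = 872.74 kip·ft.

M_n ≈ 873 kip·ft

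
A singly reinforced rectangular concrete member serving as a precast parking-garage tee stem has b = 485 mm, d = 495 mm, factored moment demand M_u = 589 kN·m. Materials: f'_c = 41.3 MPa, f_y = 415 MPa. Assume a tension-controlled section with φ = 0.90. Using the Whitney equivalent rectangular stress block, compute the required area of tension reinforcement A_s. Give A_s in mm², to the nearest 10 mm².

M_n = M_u/φ = 589/0.90 = 654.444 kN·m.
With M_n = 0.85 f'_c a b (d − a/2), solve the quadratic for a:
a = d − √(d² − 2M_n/(0.85 f'_c b)) = 495 − √(495² − 2 × 654.444×10⁶/(0.85 × 41.3 × 485)) = 84.94 mm.
A_s = 0.85 f'_c a b / f_y = 0.85 × 41.3 × 84.94 × 485 / 415 = 3484.8 mm².

A_s ≈ 3480 mm²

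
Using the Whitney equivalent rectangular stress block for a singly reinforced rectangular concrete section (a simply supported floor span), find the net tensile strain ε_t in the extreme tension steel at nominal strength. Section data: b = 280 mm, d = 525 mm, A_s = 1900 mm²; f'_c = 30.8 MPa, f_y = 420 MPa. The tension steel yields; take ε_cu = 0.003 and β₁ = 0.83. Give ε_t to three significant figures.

ε_t ≈ 0.00901

a = A_s f_y/(0.85 f'_c b) = 108.86 mm.
β₁ = 0.83, so c = a/β₁ = 108.86/0.83 = 131.16 mm.
From the linear strain diagram with ε_cu = 0.003: ε_t = 0.003 (d − c)/c = 0.003 × (525 − 131.16)/131.16 = 0.00901.
Since ε_t ≥ 0.005, the section is tension-controlled.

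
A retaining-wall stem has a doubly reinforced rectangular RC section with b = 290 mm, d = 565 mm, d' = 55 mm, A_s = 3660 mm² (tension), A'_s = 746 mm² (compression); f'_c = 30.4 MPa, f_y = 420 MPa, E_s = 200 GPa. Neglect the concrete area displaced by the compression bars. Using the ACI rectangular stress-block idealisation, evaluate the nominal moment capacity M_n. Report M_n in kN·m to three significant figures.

Assume both tension and compression steel yield.
Net tension couple steel: A_s − A'_s = 2914 mm².
a = (A_s − A'_s) f_y / (0.85 f'_c b) = 1223880/(0.85 × 30.4 × 290) = 163.32 mm.
c = a/β₁ = 163.32/0.833 = 196.06 mm; ε'_s = 0.003(c − d')/c = 0.0022 ≥ f_y/E_s = 0.0021, so compression steel does yield.
M_n = (A_s − A'_s) f_y (d − a/2) + A'_s f_y (d − d') = [1223880 × (565 − 81.66) + 313320 × (565 − 55)] × 10⁻⁶ = 591.55 + 159.79 = 751.34 kN·m.

M_n ≈ 751 kN·m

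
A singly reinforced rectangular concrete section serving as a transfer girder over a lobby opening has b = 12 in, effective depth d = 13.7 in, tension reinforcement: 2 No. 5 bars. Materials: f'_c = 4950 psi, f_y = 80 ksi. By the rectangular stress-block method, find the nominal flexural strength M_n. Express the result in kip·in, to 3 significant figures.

M_n ≈ 655 kip·in

A_s = 2 × 0.31 = 0.62 in².
T = A_s f_y = 0.62 × 80 = 49.6 kips.
a = T/(0.85 f'_c b) = 49.6/(0.85 × 4.95 × 12) = 0.982 in.
M_n = T(d − a/2) = 49.6 × (13.7 − 0.491) = 655.2 kip·in.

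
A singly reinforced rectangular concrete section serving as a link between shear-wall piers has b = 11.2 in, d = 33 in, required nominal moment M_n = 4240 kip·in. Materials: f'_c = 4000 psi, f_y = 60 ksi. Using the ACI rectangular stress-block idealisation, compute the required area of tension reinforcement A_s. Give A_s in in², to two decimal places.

From M_n = 0.85 f'_c a b (d − a/2):
a = d − √(d² − 2M_n/(0.85 f'_c b)) = 33 − √(33² − 2 × 4240/(0.85 × 4 × 11.2)) = 3.567 in.
A_s = 0.85 f'_c a b / f_y = 0.85 × 4 × 3.567 × 11.2 / 60 = 2.264 in².

A_s ≈ 2.26 in²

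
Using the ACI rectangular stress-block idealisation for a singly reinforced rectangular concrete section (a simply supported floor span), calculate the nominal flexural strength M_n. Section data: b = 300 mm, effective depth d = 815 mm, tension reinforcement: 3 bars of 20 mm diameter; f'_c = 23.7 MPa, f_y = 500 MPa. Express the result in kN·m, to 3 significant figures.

M_n ≈ 366 kN·m

A_s = 3 × 314 = 942 mm².
T = A_s f_y = 942 × 500 = 471000 N = 471 kN.
From C = T: a = T/(0.85 f'_c b) = 471000/(0.85 × 23.7 × 300) = 77.93 mm.
M_n = T(d − a/2) = 471 kN × (815 − 38.965) mm = 365.51 kN·m.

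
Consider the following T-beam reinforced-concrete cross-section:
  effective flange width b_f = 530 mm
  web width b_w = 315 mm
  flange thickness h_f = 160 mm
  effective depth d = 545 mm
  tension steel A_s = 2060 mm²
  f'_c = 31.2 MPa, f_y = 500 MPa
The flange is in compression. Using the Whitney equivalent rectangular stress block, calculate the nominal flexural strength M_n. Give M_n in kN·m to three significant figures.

Tension: T = A_s f_y = 2060 × 500 = 1030000 N.
Try a within the flange: a = T/(0.85 f'_c b_f) = 1030000/(0.85 × 31.2 × 530) = 73.28 mm.
Since a = 73.28 ≤ h_f = 160 mm, the stress block lies entirely in the flange; analyse as a rectangular beam of width b_f.
M_n = T(d − a/2) = 1030000 × (545 − 36.64) = 523.61 × 10⁶ N·mm.
M_n = 523.61 kN·m.

M_n ≈ 524 kN·m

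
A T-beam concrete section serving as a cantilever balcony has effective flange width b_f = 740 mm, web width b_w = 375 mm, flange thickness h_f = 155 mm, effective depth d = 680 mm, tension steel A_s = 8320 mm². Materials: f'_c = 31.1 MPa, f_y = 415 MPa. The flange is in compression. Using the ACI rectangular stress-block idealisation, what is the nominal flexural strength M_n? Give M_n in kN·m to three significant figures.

Tension: T = A_s f_y = 8320 × 415 = 3452800 N.
Try a within the flange: a = T/(0.85 f'_c b_f) = 3452800/(0.85 × 31.1 × 740) = 176.51 mm.
a = 176.51 > h_f = 155 mm: the block extends into the web. Split into flange-overhang and web parts.
C_f = 0.85 f'_c (b_f − b_w) h_f = 0.85 × 31.1 × (740 − 375) × 155 = 1495560 N.
Remaining web compression depth: a_w = (T − C_f)/(0.85 f'_c b_w) = (3452800 − 1495560)/(0.85 × 31.1 × 375) = 197.44 mm.
M_n = C_f(d − h_f/2) + (T − C_f)(d − a_w/2) = 1495560 × (680 − 77.5) + 1957240 × (680 − 98.72) = 901.07 + 1137.70 = 2038.77 × 10⁶ N·mm.
M_n = 2038.77 kN·m.

M_n ≈ 2040 kN·m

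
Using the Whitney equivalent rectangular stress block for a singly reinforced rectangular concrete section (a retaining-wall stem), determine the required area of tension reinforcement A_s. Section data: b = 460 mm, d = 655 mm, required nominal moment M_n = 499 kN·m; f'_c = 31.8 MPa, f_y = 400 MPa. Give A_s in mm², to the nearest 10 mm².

With M_n = 0.85 f'_c a b (d − a/2), solve the quadratic for a:
a = d − √(d² − 2M_n/(0.85 f'_c b)) = 655 − √(655² − 2 × 499×10⁶/(0.85 × 31.8 × 460)) = 64.44 mm.
A_s = 0.85 f'_c a b / f_y = 0.85 × 31.8 × 64.44 × 460 / 400 = 2003.1 mm².

A_s ≈ 2000 mm²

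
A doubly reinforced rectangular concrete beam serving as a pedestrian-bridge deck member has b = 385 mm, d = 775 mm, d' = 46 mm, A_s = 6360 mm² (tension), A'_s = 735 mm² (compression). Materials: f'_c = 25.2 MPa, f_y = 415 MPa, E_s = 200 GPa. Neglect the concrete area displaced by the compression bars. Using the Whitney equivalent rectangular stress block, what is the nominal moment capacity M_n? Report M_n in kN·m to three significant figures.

M_n ≈ 1700 kN·m

Assume both tension and compression steel yield.
Net tension couple steel: A_s − A'_s = 5625 mm².
a = (A_s − A'_s) f_y / (0.85 f'_c b) = 2334375/(0.85 × 25.2 × 385) = 283.07 mm.
c = a/β₁ = 283.07/0.85 = 333.02 mm; ε'_s = 0.003(c − d')/c = 0.0026 ≥ f_y/E_s = 0.0021, so compression steel does yield.
M_n = (A_s − A'_s) f_y (d − a/2) + A'_s f_y (d − d') = [2334375 × (775 − 141.535) + 305025 × (775 − 46)] × 10⁻⁶ = 1478.74 + 222.36 = 1701.10 kN·m.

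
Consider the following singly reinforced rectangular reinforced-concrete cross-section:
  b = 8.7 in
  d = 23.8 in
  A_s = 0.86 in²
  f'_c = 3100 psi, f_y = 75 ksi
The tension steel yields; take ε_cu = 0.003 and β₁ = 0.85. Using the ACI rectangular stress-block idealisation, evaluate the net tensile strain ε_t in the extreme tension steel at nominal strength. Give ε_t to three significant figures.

a = A_s f_y/(0.85 f'_c b) = 2.814 in.
β₁ = 0.85, so c = a/β₁ = 2.814/0.85 = 3.311 in.
From the linear strain diagram with ε_cu = 0.003: ε_t = 0.003 (d − c)/c = 0.003 × (23.8 − 3.311)/3.311 = 0.0186.
Since ε_t ≥ 0.005, the section is tension-controlled.

ε_t ≈ 0.0186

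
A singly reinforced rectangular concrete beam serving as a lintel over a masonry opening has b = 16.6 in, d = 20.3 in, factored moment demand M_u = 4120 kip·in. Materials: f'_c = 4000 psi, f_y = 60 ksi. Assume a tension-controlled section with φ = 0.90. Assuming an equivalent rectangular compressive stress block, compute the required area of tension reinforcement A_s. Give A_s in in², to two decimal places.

M_n = M_u/φ = 4120/0.90 = 4577.78 kip·in.
From M_n = 0.85 f'_c a b (d − a/2):
a = d − √(d² − 2M_n/(0.85 f'_c b)) = 20.3 − √(20.3² − 2 × 4577.78/(0.85 × 4 × 16.6)) = 4.493 in.
A_s = 0.85 f'_c a b / f_y = 0.85 × 4 × 4.493 × 16.6 / 60 = 4.226 in².

A_s ≈ 4.23 in²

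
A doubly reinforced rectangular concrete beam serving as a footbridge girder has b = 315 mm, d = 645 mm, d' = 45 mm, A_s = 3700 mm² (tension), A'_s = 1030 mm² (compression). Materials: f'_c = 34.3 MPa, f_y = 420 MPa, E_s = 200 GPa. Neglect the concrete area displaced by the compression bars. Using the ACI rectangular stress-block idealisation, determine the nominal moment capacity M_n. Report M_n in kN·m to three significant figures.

M_n ≈ 914 kN·m

Assume both tension and compression steel yield.
Net tension couple steel: A_s − A'_s = 2670 mm².
a = (A_s − A'_s) f_y / (0.85 f'_c b) = 1121400/(0.85 × 34.3 × 315) = 122.11 mm.
c = a/β₁ = 122.11/0.805 = 151.69 mm; ε'_s = 0.003(c − d')/c = 0.0021 ≥ f_y/E_s = 0.0021, so compression steel does yield.
M_n = (A_s − A'_s) f_y (d − a/2) + A'_s f_y (d − d') = [1121400 × (645 − 61.055) + 432600 × (645 − 45)] × 10⁻⁶ = 654.84 + 259.56 = 914.40 kN·m.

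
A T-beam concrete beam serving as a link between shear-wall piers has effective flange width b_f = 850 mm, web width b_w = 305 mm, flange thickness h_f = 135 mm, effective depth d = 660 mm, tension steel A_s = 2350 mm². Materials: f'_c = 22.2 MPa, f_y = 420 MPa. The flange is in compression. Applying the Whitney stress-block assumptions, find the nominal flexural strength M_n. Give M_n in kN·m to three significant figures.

Tension: T = A_s f_y = 2350 × 420 = 987000 N.
Try a within the flange: a = T/(0.85 f'_c b_f) = 987000/(0.85 × 22.2 × 850) = 61.54 mm.
Since a = 61.54 ≤ h_f = 135 mm, the stress block lies entirely in the flange; analyse as a rectangular beam of width b_f.
M_n = T(d − a/2) = 987000 × (660 − 30.77) = 621.05 × 10⁶ N·mm.
M_n = 621.05 kN·m.

M_n ≈ 621 kN·m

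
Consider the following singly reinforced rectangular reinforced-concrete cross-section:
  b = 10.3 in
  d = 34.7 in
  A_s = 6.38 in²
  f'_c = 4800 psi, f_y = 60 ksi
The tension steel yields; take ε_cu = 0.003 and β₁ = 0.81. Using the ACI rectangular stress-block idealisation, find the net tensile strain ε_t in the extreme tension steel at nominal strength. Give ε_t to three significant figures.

a = A_s f_y/(0.85 f'_c b) = 9.109 in.
β₁ = 0.81, so c = a/β₁ = 9.109/0.81 = 11.246 in.
From the linear strain diagram with ε_cu = 0.003: ε_t = 0.003 (d − c)/c = 0.003 × (34.7 − 11.246)/11.246 = 0.00626.
Since ε_t ≥ 0.005, the section is tension-controlled.

ε_t ≈ 0.00626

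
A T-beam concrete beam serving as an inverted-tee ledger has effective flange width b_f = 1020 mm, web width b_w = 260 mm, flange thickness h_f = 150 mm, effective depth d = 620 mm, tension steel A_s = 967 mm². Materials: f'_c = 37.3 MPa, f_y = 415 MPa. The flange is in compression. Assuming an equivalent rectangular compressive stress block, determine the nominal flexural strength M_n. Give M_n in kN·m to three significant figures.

M_n ≈ 246 kN·m

Tension: T = A_s f_y = 967 × 415 = 401305 N.
Try a within the flange: a = T/(0.85 f'_c b_f) = 401305/(0.85 × 37.3 × 1020) = 12.41 mm.
Since a = 12.41 ≤ h_f = 150 mm, the stress block lies entirely in the flange; analyse as a rectangular beam of width b_f.
M_n = T(d − a/2) = 401305 × (620 − 6.205) = 246.32 × 10⁶ N·mm.
M_n = 246.32 kN·m.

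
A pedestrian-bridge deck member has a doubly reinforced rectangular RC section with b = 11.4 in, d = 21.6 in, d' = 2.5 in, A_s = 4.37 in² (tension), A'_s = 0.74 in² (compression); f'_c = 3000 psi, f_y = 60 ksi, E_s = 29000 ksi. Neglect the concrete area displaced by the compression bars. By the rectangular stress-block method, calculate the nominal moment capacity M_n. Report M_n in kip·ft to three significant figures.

M_n ≈ 395 kip·ft

Assume both steels yield.
a = (A_s − A'_s) f_y/(0.85 f'_c b) = (4.37 − 0.74) × 60/(0.85 × 3 × 11.4) = 7.492 in.
c = a/β₁ = 7.492/0.85 = 8.814 in; ε'_s = 0.003(c − d')/c = 0.0021 ≥ ε_y = 0.0021, so the compression steel yields.
M_n = (A_s − A'_s) f_y (d − a/2) + A'_s f_y (d − d') = 217.8 × (21.6 − 3.746) + 44.4 × (21.6 − 2.5) = 3888.6 + 848.0 = 4736.6 kip·in = 4736.6/12 = 394.72 kip·ft.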